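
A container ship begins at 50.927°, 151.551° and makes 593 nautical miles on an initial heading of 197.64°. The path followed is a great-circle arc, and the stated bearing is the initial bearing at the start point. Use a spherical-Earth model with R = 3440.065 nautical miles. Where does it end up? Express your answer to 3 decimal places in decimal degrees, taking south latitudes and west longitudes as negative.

latitude 41.438°, longitude 147.575°

δ = 593/3440.065 = 0.172380 rad (9.8767°).
Start latitude φ₁ = 0.888844 rad; initial bearing θ = 3.449469 rad.
sin φ₂ = sin φ₁ cos δ + cos φ₁ sin δ cos θ = (0.776344)(0.985179) + (0.630310)(0.171528)(-0.952979) = 0.661805
φ₂ = asin(0.661805) = 0.723224 rad = 41.438°.
Δλ = atan2( sin θ sin δ cos φ₁ , cos δ − sin φ₁ sin φ₂ ) = atan2(-0.032763, 0.471391) = -0.069391 rad = -3.976°.
Hence λ₂ = 151.551° + -3.976° = 147.575°.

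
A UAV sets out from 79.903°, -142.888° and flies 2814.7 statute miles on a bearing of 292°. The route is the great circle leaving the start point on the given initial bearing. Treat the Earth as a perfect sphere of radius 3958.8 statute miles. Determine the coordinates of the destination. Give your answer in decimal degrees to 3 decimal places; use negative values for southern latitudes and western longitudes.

δ = 2814.7/3958.8 = 0.710998 rad (40.7372°).
With φ₁ = 79.903° = 1.394570 rad and θ = 292° = 5.096361 rad:
Applying the spherical law of cosines for sides, sin φ₂ = sin φ₁ cos δ + cos φ₁ sin δ cos θ = 0.788834, so φ₂ = 52.077°.
Δλ = atan2( sin θ sin δ cos φ₁ , cos δ − sin φ₁ sin φ₂ ) = atan2(-0.106078, -0.018906) = -1.747172 rad = -100.106°.
λ₂ = -142.888° + -100.106° = -242.994°, normalized to (−180°, 180°] → 117.006°.

latitude 52.077°, longitude 117.006°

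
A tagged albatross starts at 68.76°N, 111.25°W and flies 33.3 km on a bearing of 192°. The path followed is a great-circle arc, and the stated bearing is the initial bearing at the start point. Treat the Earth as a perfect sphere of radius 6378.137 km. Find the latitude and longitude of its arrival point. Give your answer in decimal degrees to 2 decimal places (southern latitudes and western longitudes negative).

latitude 68.47°, longitude -111.42°

Central angle δ = d/R = 0.005221 rad.
Start latitude φ₁ = 1.200088 rad; initial bearing θ = 3.351032 rad.
Applying the spherical law of cosines for sides, sin φ₂ = sin φ₁ cos δ + cos φ₁ sin δ cos θ = 0.930208, so φ₂ = 68.47°.
For the longitude increment, Δλ = atan2( sin θ sin δ cos φ₁, cos δ − sin φ₁ sin φ₂ ) = atan2(-0.000393, 0.132966) = -0.17°.
λ₂ = -111.25° + -0.17° = -111.42°.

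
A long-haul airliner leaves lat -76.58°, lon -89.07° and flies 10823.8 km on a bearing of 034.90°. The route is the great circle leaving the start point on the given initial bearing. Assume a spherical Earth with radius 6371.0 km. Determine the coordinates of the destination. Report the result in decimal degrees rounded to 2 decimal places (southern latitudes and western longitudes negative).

Angular distance δ = d/R = 10823.8 / 6371 = 1.698917 rad.
With φ₁ = -76.58° = -1.336573 rad and θ = 34.9° = 0.609120 rad:
Applying the spherical law of cosines for sides, sin φ₂ = sin φ₁ cos δ + cos φ₁ sin δ cos θ = 0.313068, so φ₂ = 18.24°.
Then Δλ = atan2(0.131700, 0.176750) = 0.640370 rad, from sin θ sin δ cos φ₁ over cos δ − sin φ₁ sin φ₂.
Hence λ₂ = -89.07° + 36.69° = -52.38°.

latitude 18.24°, longitude -52.38°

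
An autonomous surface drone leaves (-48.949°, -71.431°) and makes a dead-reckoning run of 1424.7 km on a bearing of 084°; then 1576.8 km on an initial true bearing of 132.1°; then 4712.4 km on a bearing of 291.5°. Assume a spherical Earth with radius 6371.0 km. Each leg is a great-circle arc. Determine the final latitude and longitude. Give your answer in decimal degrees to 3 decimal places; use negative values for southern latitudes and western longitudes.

latitude -27.115°, longitude -79.541°

Apply the spherical direct solution leg by leg, carrying full precision between legs.
Leg 1: from (-48.949°, -71.431°), δ = 1424.7/6371 = 0.223623 rad, θ = 84° → φ = -46.065°, λ = -52.897°.
Leg 2: from (-46.065°, -52.897°), δ = 1576.8/6371 = 0.247496 rad, θ = 132.1° → φ = -54.305°, λ = -34.746°.
Leg 3: from (-54.305°, -34.746°), δ = 4712.4/6371 = 0.739664 rad, θ = 291.5° → φ = -27.115°, λ = -79.541°.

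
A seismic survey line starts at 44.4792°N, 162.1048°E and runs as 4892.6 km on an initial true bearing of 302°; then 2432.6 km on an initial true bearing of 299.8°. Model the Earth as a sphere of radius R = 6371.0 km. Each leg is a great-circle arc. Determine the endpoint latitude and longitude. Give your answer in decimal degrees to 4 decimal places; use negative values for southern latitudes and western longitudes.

Apply the spherical direct solution leg by leg, carrying full precision between legs.
Leg 1: from (44.4792°, 162.1048°), δ = 4892.6/6371 = 0.767949 rad, θ = 302° → φ = 50.0545°, λ = 95.5378°.
Leg 2: from (50.0545°, 95.5378°), δ = 2432.6/6371 = 0.381824 rad, θ = 299.8° → φ = 56.1339°, λ = 60.0703°.

latitude 56.1339°, longitude 60.0703°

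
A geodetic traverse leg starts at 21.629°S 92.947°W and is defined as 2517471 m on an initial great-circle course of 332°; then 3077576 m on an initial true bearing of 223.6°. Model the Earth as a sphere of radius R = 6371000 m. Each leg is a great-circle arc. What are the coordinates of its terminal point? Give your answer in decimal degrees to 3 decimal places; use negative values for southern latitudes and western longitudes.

latitude -20.961°, longitude -123.423°

Apply the spherical direct solution leg by leg, carrying full precision between legs.
Leg 1: from (-21.629°, -92.947°), δ = 2517471/6371000 = 0.395145 rad, θ = 332° → φ = -1.389°, λ = -103.362°.
Leg 2: from (-1.389°, -103.362°), δ = 3077576/6371000 = 0.483060 rad, θ = 223.6° → φ = -20.961°, λ = -123.423°.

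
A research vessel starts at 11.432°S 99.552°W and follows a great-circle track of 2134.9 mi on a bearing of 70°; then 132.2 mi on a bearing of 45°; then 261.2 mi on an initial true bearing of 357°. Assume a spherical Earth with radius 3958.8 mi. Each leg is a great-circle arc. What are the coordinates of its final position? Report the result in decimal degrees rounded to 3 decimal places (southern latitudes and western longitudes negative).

latitude 5.247°, longitude -69.545°

Apply the spherical direct solution leg by leg, carrying full precision between legs.
Leg 1: from (-11.432°, -99.552°), δ = 2134.9/3958.8 = 0.539280 rad, θ = 70° → φ = 0.119°, λ = -70.700°.
Leg 2: from (0.119°, -70.700°), δ = 132.2/3958.8 = 0.033394 rad, θ = 45° → φ = 1.472°, λ = -69.347°.
Leg 3: from (1.472°, -69.347°), δ = 261.2/3958.8 = 0.065980 rad, θ = 357° → φ = 5.247°, λ = -69.545°.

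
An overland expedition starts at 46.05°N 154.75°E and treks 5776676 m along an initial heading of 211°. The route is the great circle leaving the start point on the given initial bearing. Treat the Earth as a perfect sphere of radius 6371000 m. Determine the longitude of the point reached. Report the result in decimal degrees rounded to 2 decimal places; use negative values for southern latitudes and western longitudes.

The arc subtends δ = 5776676/6371000 = 0.906714 rad at the centre.
Converting: φ₁ = 0.803724 rad, θ = 3.682645 rad.
Destination latitude: φ₂ = arcsin( sin φ₁ cos δ + cos φ₁ sin δ cos θ ) = arcsin(-0.024745) = -1.42°.
Δλ = atan2( sin θ sin δ cos φ₁ , cos δ − sin φ₁ sin φ₂ ) = atan2(-0.281487, 0.634151) = -0.417753 rad = -23.94°.
λ₂ = λ₁ + Δλ = 130.81°.

longitude 130.81°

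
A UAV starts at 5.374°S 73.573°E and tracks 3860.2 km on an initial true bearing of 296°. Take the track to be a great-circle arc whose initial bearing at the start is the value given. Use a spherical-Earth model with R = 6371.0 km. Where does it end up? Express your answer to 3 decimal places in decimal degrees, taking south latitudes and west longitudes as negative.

latitude 9.879°, longitude 42.270°

Angular distance δ = d/R = 3860.2 / 6371 = 0.605902 rad.
Converting: φ₁ = -0.093794 rad, θ = 5.166175 rad.
Destination latitude: φ₂ = arcsin( sin φ₁ cos δ + cos φ₁ sin δ cos θ ) = arcsin(0.171572) = 9.879°.
Δλ = atan2( sin θ sin δ cos φ₁ , cos δ − sin φ₁ sin φ₂ ) = atan2(-0.509617, 0.838058) = -0.546349 rad = -31.303°.
Hence λ₂ = 73.573° + -31.303° = 42.270°.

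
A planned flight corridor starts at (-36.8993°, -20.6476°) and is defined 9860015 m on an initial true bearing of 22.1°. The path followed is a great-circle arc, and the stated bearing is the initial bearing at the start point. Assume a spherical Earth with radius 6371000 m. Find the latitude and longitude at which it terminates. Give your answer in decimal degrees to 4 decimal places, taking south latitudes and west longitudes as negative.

Angular distance δ = d/R = 9860015 / 6371000 = 1.547640 rad.
With φ₁ = -36.8993° = -0.644014 rad and θ = 22.1° = 0.385718 rad:
Destination latitude: φ₂ = arcsin( sin φ₁ cos δ + cos φ₁ sin δ cos θ ) = arcsin(0.726837) = 46.6219°.
Δλ = atan2( sin θ sin δ cos φ₁ , cos δ − sin φ₁ sin φ₂ ) = atan2(0.300783, 0.459555) = 0.579539 rad = 33.2051°.
Hence λ₂ = -20.6476° + 33.2051° = 12.5575°.

latitude 46.6219°, longitude 12.5575°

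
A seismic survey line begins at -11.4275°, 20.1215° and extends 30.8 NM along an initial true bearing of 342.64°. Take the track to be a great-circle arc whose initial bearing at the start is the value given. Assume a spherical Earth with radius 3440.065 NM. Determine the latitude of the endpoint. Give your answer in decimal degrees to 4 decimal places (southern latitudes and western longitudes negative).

Angular distance δ = d/R = 30.8 / 3440.065 = 0.008953 rad.
With φ₁ = -11.4275° = -0.199448 rad and θ = 342.64° = 5.980196 rad:
Applying the spherical law of cosines for sides, sin φ₂ = sin φ₁ cos δ + cos φ₁ sin δ cos θ = -0.189744, so φ₂ = -10.9378°.
Then Δλ = atan2(-0.002618, 0.962366) = -0.002721 rad, from sin θ sin δ cos φ₁ over cos δ − sin φ₁ sin φ₂.
λ₂ = 20.1215° + -0.1559° = 19.9656°.

latitude -10.9378°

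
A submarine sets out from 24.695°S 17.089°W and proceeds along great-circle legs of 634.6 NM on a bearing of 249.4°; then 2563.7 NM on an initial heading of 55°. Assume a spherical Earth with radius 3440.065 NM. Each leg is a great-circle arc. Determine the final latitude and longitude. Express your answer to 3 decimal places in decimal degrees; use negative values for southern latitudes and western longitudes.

Apply the spherical direct solution leg by leg, carrying full precision between legs.
Leg 1: from (-24.695°, -17.089°), δ = 634.6/3440.065 = 0.184473 rad, θ = 249.4° → φ = -27.991°, λ = -28.301°.
Leg 2: from (-27.991°, -28.301°), δ = 2563.7/3440.065 = 0.745248 rad, θ = 55° → φ = -0.083°, λ = 5.445°.

latitude -0.083°, longitude 5.445°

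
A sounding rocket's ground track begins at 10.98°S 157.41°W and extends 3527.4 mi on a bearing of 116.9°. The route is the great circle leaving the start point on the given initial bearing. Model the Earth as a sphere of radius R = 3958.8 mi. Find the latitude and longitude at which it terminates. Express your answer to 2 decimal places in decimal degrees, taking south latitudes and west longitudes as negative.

latitude -27.72°, longitude -105.83°

δ = 3527.4/3958.8 = 0.891028 rad (51.0521°).
Start latitude φ₁ = -0.191637 rad; initial bearing θ = 2.040290 rad.
sin φ₂ = sin φ₁ cos δ + cos φ₁ sin δ cos θ = (-0.190466)(0.628613) + (0.981694)(0.777718)(-0.452435) = -0.465155
φ₂ = asin(-0.465155) = -0.483810 rad = -27.72°.
For the longitude increment, Δλ = atan2( sin θ sin δ cos φ₁, cos δ − sin φ₁ sin φ₂ ) = atan2(0.680870, 0.540017) = 51.58°.
Hence λ₂ = -157.41° + 51.58° = -105.83°.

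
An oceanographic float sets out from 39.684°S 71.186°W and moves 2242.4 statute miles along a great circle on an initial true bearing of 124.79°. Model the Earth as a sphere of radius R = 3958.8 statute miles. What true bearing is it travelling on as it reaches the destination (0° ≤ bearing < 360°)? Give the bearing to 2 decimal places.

final bearing 92.52°

δ = 2242.4/3958.8 = 0.566434 rad (32.4543°).
With φ₁ = -39.684° = -0.692616 rad and θ = 124.79° = 2.177996 rad:
Destination latitude: φ₂ = arcsin( sin φ₁ cos δ + cos φ₁ sin δ cos θ ) = arcsin(-0.774455) = -50.756°.
For the longitude increment, Δλ = atan2( sin θ sin δ cos φ₁, cos δ − sin φ₁ sin φ₂ ) = atan2(0.339156, 0.349289) = 44.157°.
λ₂ = -71.186° + 44.157° = -27.029°.
The forward bearing on arrival equals the back-azimuth from the destination plus 180°.
Back-azimuth from P₂ (-50.76°, -27.03°) to P₁ (-39.68°, -71.19°), with Δλ' = λ₁ − λ₂ = -44.16°: atan2( sin Δλ' cos φ₁ , cos φ₂ sin φ₁ − sin φ₂ cos φ₁ cos Δλ' ) = 272.52°.
Final bearing = (272.52° + 180°) mod 360° = 92.52°.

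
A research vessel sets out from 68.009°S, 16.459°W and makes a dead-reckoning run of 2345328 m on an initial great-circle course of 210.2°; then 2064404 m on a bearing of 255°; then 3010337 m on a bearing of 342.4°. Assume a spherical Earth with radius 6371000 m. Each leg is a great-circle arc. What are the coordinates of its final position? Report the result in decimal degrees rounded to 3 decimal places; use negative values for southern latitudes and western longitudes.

latitude -44.608°, longitude -170.944°

Apply the spherical direct solution leg by leg, carrying full precision between legs.
Leg 1: from (-68.009°, -16.459°), δ = 2345328/6371000 = 0.368126 rad, θ = 210.2° → φ = -78.988°, λ = -87.842°.
Leg 2: from (-78.988°, -87.842°), δ = 2064404/6371000 = 0.324031 rad, θ = 255° → φ = -71.128°, λ = -159.799°.
Leg 3: from (-71.128°, -159.799°), δ = 3010337/6371000 = 0.472506 rad, θ = 342.4° → φ = -44.608°, λ = -170.944°.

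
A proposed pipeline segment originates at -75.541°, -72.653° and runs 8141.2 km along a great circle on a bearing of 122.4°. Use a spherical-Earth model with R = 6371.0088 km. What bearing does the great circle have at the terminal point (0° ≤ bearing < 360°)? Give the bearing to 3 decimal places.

Central angle δ = d/R = 1.277851 rad.
With φ₁ = -75.541° = -1.318439 rad and θ = 122.4° = 2.136283 rad:
Destination latitude: φ₂ = arcsin( sin φ₁ cos δ + cos φ₁ sin δ cos θ ) = arcsin(-0.407716) = -24.061°.
For the longitude increment, Δλ = atan2( sin θ sin δ cos φ₁, cos δ − sin φ₁ sin φ₂ ) = atan2(0.201836, -0.106029) = 117.714°.
λ₂ = -72.653° + 117.714° = 45.061°.
The forward bearing on arrival equals the back-azimuth from the destination plus 180°.
Back-azimuth from P₂ (-24.061°, 45.061°) to P₁ (-75.541°, -72.653°), with Δλ' = λ₁ − λ₂ = -117.714°: atan2( sin Δλ' cos φ₁ , cos φ₂ sin φ₁ − sin φ₂ cos φ₁ cos Δλ' ) = 193.349°.
Final bearing = (193.349° + 180°) mod 360° = 13.349°.

final bearing 13.349°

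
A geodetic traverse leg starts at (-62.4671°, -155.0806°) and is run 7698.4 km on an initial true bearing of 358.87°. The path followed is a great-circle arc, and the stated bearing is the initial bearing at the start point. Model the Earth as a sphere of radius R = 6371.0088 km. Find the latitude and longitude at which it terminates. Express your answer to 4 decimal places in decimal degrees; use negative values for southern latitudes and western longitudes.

latitude 6.7613°, longitude -156.1446°

The arc subtends δ = 7698.4/6371.0088 = 1.208349 rad at the centre.
With φ₁ = -62.4671° = -1.090257 rad and θ = 358.87° = 6.263463 rad:
sin φ₂ = sin φ₁ cos δ + cos φ₁ sin δ cos θ = (-0.886746)(0.354564) + (0.462258)(0.935032)(0.999806) = 0.117734
φ₂ = asin(0.117734) = 0.118007 rad = 6.7613°.
Then Δλ = atan2(-0.008524, 0.458964) = -0.018570 rad, from sin θ sin δ cos φ₁ over cos δ − sin φ₁ sin φ₂.
λ₂ = λ₁ + Δλ = -156.1446°.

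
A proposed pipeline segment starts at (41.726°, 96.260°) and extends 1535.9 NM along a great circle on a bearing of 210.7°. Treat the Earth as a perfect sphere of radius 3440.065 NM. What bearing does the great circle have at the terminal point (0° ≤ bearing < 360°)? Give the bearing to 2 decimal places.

δ = 1535.9/3440.065 = 0.446474 rad (25.5811°).
Start latitude φ₁ = 0.728256 rad; initial bearing θ = 3.677409 rad.
Destination latitude: φ₂ = arcsin( sin φ₁ cos δ + cos φ₁ sin δ cos θ ) = arcsin(0.323232) = 18.858°.
For the longitude increment, Δλ = atan2( sin θ sin δ cos φ₁, cos δ − sin φ₁ sin φ₂ ) = atan2(-0.164527, 0.686842) = -13.471°.
Hence λ₂ = 96.260° + -13.471° = 82.789°.
The forward bearing on arrival equals the back-azimuth from the destination plus 180°.
Back-azimuth from P₂ (18.86°, 82.79°) to P₁ (41.73°, 96.26°), with Δλ' = λ₁ − λ₂ = 13.47°: atan2( sin Δλ' cos φ₁ , cos φ₂ sin φ₁ − sin φ₂ cos φ₁ cos Δλ' ) = 23.74°.
Final bearing = (23.74° + 180°) mod 360° = 203.74°.

final bearing 203.74°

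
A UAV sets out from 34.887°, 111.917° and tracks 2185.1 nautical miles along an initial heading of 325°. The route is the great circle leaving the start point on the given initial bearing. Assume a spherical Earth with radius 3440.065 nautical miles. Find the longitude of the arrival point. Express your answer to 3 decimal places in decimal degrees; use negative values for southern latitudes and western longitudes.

Angular distance δ = d/R = 2185.1 / 3440.065 = 0.635191 rad.
Converting: φ₁ = 0.608893 rad, θ = 5.672320 rad.
Destination latitude: φ₂ = arcsin( sin φ₁ cos δ + cos φ₁ sin δ cos θ ) = arcsin(0.859084) = 59.214°.
Then Δλ = atan2(-0.279159, 0.313596) = -0.727366 rad, from sin θ sin δ cos φ₁ over cos δ − sin φ₁ sin φ₂.
Hence λ₂ = 111.917° + -41.675° = 70.242°.

longitude 70.242°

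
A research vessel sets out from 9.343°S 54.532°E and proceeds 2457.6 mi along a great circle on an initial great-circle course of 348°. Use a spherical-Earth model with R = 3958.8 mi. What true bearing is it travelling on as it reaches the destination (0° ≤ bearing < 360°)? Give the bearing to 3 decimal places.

δ = 2457.6/3958.8 = 0.620794 rad (35.5689°).
Start latitude φ₁ = -0.163066 rad; initial bearing θ = 6.073746 rad.
Applying the spherical law of cosines for sides, sin φ₂ = sin φ₁ cos δ + cos φ₁ sin δ cos θ = 0.429369, so φ₂ = 25.428°.
Δλ = atan2( sin θ sin δ cos φ₁ , cos δ − sin φ₁ sin φ₂ ) = atan2(-0.119334, 0.883122) = -0.134314 rad = -7.696°.
Hence λ₂ = 54.532° + -7.696° = 46.836°.
The forward bearing on arrival equals the back-azimuth from the destination plus 180°.
Back-azimuth from P₂ (25.428°, 46.836°) to P₁ (-9.343°, 54.532°), with Δλ' = λ₁ − λ₂ = 7.696°: atan2( sin Δλ' cos φ₁ , cos φ₂ sin φ₁ − sin φ₂ cos φ₁ cos Δλ' ) = 166.870°.
Final bearing = (166.870° + 180°) mod 360° = 346.870°.

final bearing 346.870°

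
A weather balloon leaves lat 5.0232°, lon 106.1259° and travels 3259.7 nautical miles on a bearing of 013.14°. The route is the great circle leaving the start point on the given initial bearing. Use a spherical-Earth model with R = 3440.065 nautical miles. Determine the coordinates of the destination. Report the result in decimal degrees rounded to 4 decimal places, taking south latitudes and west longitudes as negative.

latitude 57.0143°, longitude 125.9454°

The arc subtends δ = 3259.7/3440.065 = 0.947569 rad at the centre.
With φ₁ = 5.0232° = 0.087671 rad and θ = 13.14° = 0.229336 rad:
Destination latitude: φ₂ = arcsin( sin φ₁ cos δ + cos φ₁ sin δ cos θ ) = arcsin(0.838807) = 57.0143°.
For the longitude increment, Δλ = atan2( sin θ sin δ cos φ₁, cos δ − sin φ₁ sin φ₂ ) = atan2(0.183884, 0.510213) = 19.8195°.
λ₂ = λ₁ + Δλ = 125.9454°.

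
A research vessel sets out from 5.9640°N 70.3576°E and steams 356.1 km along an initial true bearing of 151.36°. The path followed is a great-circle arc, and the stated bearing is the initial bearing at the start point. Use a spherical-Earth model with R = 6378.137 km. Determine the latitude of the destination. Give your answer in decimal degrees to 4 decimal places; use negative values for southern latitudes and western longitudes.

δ = 356.1/6378.137 = 0.055831 rad (3.1989°).
Converting: φ₁ = 0.104091 rad, θ = 2.641730 rad.
Destination latitude: φ₂ = arcsin( sin φ₁ cos δ + cos φ₁ sin δ cos θ ) = arcsin(0.055032) = 3.1547°.
Then Δλ = atan2(0.026602, 0.992724) = 0.026790 rad, from sin θ sin δ cos φ₁ over cos δ − sin φ₁ sin φ₂.
λ₂ = λ₁ + Δλ = 71.8926°.

latitude 3.1547°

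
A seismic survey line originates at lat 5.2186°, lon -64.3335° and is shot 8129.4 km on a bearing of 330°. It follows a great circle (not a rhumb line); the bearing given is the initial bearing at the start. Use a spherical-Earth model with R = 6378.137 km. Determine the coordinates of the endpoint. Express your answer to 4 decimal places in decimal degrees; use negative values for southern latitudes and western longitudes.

latitude 58.3669°, longitude -130.0897°

δ = 8129.4/6378.137 = 1.274573 rad (73.0276°).
Converting: φ₁ = 0.091082 rad, θ = 5.759587 rad.
sin φ₂ = sin φ₁ cos δ + cos φ₁ sin δ cos θ = (0.090956)(0.291910) + (0.995855)(0.956446)(0.866025) = 0.851424
φ₂ = asin(0.851424) = 1.018694 rad = 58.3669°.
Then Δλ = atan2(-0.476241, 0.214468) = -1.147663 rad, from sin θ sin δ cos φ₁ over cos δ − sin φ₁ sin φ₂.
Hence λ₂ = -64.3335° + -65.7562° = -130.0897°.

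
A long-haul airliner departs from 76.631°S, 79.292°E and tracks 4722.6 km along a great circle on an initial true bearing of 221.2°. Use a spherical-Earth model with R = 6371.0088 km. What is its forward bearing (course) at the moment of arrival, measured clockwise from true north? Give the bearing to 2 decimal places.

final bearing 343.93°

Central angle δ = d/R = 0.741264 rad.
With φ₁ = -76.631° = -1.337463 rad and θ = 221.2° = 3.860668 rad:
Applying the spherical law of cosines for sides, sin φ₂ = sin φ₁ cos δ + cos φ₁ sin δ cos θ = -0.835098, so φ₂ = -56.626°.
For the longitude increment, Δλ = atan2( sin θ sin δ cos φ₁, cos δ − sin φ₁ sin φ₂ ) = atan2(-0.102838, -0.074852) = -126.050°.
λ₂ = λ₁ + Δλ = -46.758°.
The forward bearing on arrival equals the back-azimuth from the destination plus 180°.
Back-azimuth from P₂ (-56.63°, -46.76°) to P₁ (-76.63°, 79.29°), with Δλ' = λ₁ − λ₂ = 126.05°: atan2( sin Δλ' cos φ₁ , cos φ₂ sin φ₁ − sin φ₂ cos φ₁ cos Δλ' ) = 163.93°.
Final bearing = (163.93° + 180°) mod 360° = 343.93°.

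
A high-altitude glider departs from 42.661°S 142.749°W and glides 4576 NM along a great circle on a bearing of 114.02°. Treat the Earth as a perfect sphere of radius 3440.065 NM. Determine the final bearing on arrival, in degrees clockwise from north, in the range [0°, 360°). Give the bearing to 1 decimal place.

The arc subtends δ = 4576/3440.065 = 1.330207 rad at the centre.
Start latitude φ₁ = -0.744575 rad; initial bearing θ = 1.990024 rad.
sin φ₂ = sin φ₁ cos δ + cos φ₁ sin δ cos θ = (-0.677659)(0.238275) + (0.735376)(0.971198)(-0.407056) = -0.452186
φ₂ = asin(-0.452186) = -0.469215 rad = -26.884°.
Then Δλ = atan2(0.652349, -0.068154) = 1.674893 rad, from sin θ sin δ cos φ₁ over cos δ − sin φ₁ sin φ₂.
λ₂ = λ₁ + Δλ = -46.785°.
The forward bearing on arrival equals the back-azimuth from the destination plus 180°.
Back-azimuth from P₂ (-26.9°, -46.8°) to P₁ (-42.7°, -142.7°), with Δλ' = λ₁ − λ₂ = -96.0°: atan2( sin Δλ' cos φ₁ , cos φ₂ sin φ₁ − sin φ₂ cos φ₁ cos Δλ' ) = 228.9°.
Final bearing = (228.9° + 180°) mod 360° = 48.9°.

final bearing 48.9°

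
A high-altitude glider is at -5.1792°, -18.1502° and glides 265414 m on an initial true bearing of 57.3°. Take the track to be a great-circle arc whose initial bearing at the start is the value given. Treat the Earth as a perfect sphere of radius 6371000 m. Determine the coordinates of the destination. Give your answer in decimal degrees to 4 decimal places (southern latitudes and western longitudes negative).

Angular distance δ = d/R = 265414 / 6371000 = 0.041660 rad.
Start latitude φ₁ = -0.090394 rad; initial bearing θ = 1.000074 rad.
Destination latitude: φ₂ = arcsin( sin φ₁ cos δ + cos φ₁ sin δ cos θ ) = arcsin(-0.067785) = -3.8868°.
For the longitude increment, Δλ = atan2( sin θ sin δ cos φ₁, cos δ − sin φ₁ sin φ₂ ) = atan2(0.034904, 0.993013) = 2.0131°.
Hence λ₂ = -18.1502° + 2.0131° = -16.1371°.

latitude -3.8868°, longitude -16.1371°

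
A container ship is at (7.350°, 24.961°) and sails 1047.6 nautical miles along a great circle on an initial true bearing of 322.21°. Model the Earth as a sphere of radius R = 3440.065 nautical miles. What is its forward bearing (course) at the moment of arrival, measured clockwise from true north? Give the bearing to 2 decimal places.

δ = 1047.6/3440.065 = 0.304529 rad (17.4482°).
Converting: φ₁ = 0.128282 rad, θ = 5.623625 rad.
sin φ₂ = sin φ₁ cos δ + cos φ₁ sin δ cos θ = (0.127930)(0.953988) + (0.991783)(0.299844)(0.790262) = 0.357052
φ₂ = asin(0.357052) = 0.365110 rad = 20.919°.
Δλ = atan2( sin θ sin δ cos φ₁ , cos δ − sin φ₁ sin φ₂ ) = atan2(-0.182225, 0.908311) = -0.197992 rad = -11.344°.
λ₂ = 24.961° + -11.344° = 13.617°.
The forward bearing on arrival equals the back-azimuth from the destination plus 180°.
Back-azimuth from P₂ (20.92°, 13.62°) to P₁ (7.35°, 24.96°), with Δλ' = λ₁ − λ₂ = 11.34°: atan2( sin Δλ' cos φ₁ , cos φ₂ sin φ₁ − sin φ₂ cos φ₁ cos Δλ' ) = 139.41°.
Final bearing = (139.41° + 180°) mod 360° = 319.41°.

final bearing 319.41°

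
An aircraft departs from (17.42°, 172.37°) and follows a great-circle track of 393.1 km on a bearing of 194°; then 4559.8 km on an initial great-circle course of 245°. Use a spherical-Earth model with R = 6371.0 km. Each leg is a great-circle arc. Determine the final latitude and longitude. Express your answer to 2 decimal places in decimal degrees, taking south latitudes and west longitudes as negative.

latitude -4.97°, longitude 134.84°

Apply the spherical direct solution leg by leg, carrying full precision between legs.
Leg 1: from (17.42°, 172.37°), δ = 393.1/6371 = 0.061701 rad, θ = 194° → φ = 13.99°, λ = 171.49°.
Leg 2: from (13.99°, 171.49°), δ = 4559.8/6371 = 0.715712 rad, θ = 245° → φ = -4.97°, λ = 134.84°.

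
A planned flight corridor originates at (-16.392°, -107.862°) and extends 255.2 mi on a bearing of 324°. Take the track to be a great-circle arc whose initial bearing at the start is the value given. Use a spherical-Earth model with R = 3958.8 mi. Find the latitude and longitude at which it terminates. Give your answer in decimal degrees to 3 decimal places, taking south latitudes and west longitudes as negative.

latitude -13.393°, longitude -110.093°

δ = 255.2/3958.8 = 0.064464 rad (3.6935°).
Converting: φ₁ = -0.286094 rad, θ = 5.654867 rad.
Destination latitude: φ₂ = arcsin( sin φ₁ cos δ + cos φ₁ sin δ cos θ ) = arcsin(-0.231623) = -13.393°.
For the longitude increment, Δλ = atan2( sin θ sin δ cos φ₁, cos δ − sin φ₁ sin φ₂ ) = atan2(-0.036326, 0.932557) = -2.231°.
λ₂ = λ₁ + Δλ = -110.093°.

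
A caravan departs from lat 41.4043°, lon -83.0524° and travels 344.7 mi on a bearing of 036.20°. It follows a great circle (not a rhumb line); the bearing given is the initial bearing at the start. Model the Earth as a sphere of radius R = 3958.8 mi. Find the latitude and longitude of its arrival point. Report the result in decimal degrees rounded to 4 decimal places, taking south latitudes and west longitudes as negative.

Angular distance δ = d/R = 344.7 / 3958.8 = 0.087072 rad.
Converting: φ₁ = 0.722641 rad, θ = 0.631809 rad.
sin φ₂ = sin φ₁ cos δ + cos φ₁ sin δ cos θ = (0.661368)(0.996212) + (0.750061)(0.086962)(0.806960) = 0.711498
φ₂ = asin(0.711498) = 0.791628 rad = 45.3569°.
Then Δλ = atan2(0.038523, 0.525649) = 0.073156 rad, from sin θ sin δ cos φ₁ over cos δ − sin φ₁ sin φ₂.
λ₂ = λ₁ + Δλ = -78.8609°.

latitude 45.3569°, longitude -78.8609°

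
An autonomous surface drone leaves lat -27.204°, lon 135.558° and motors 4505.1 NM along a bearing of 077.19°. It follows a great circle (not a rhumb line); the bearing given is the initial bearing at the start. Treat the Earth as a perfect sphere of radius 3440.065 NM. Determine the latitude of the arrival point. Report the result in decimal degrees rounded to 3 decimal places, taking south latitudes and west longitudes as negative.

Central angle δ = d/R = 1.309597 rad.
Converting: φ₁ = -0.474799 rad, θ = 1.347220 rad.
Destination latitude: φ₂ = arcsin( sin φ₁ cos δ + cos φ₁ sin δ cos θ ) = arcsin(0.072448) = 4.155°.
For the longitude increment, Δλ = atan2( sin θ sin δ cos φ₁, cos δ − sin φ₁ sin φ₂ ) = atan2(0.837832, 0.291359) = 70.825°.
λ₂ = 135.558° + 70.825° = 206.383°, normalized to (−180°, 180°] → -153.617°.

latitude 4.155°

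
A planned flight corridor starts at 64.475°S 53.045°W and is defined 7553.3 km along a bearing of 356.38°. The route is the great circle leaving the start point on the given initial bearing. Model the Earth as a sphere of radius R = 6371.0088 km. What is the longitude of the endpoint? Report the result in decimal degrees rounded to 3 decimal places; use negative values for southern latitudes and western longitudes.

Central angle δ = d/R = 1.185574 rad.
With φ₁ = -64.475° = -1.125301 rad and θ = 356.38° = 6.220004 rad:
Applying the spherical law of cosines for sides, sin φ₂ = sin φ₁ cos δ + cos φ₁ sin δ cos θ = 0.059439, so φ₂ = 3.408°.
Then Δλ = atan2(-0.025213, 0.429403) = -0.058649 rad, from sin θ sin δ cos φ₁ over cos δ − sin φ₁ sin φ₂.
λ₂ = -53.045° + -3.360° = -56.405°.

longitude -56.405°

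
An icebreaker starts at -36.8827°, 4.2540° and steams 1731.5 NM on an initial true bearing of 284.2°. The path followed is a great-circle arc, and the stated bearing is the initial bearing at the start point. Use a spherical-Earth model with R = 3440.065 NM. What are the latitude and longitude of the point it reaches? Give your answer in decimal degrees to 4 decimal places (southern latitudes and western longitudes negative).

latitude -25.5375°, longitude -26.9603°

Central angle δ = d/R = 0.503334 rad.
With φ₁ = -36.8827° = -0.643725 rad and θ = 284.2° = 4.960226 rad:
sin φ₂ = sin φ₁ cos δ + cos φ₁ sin δ cos θ = (-0.600179)(0.875980) + (0.799866)(0.482348)(0.245307) = -0.431101
φ₂ = asin(-0.431101) = -0.445713 rad = -25.5375°.
Δλ = atan2( sin θ sin δ cos φ₁ , cos δ − sin φ₁ sin φ₂ ) = atan2(-0.374026, 0.617242) = -0.544792 rad = -31.2143°.
λ₂ = λ₁ + Δλ = -26.9603°.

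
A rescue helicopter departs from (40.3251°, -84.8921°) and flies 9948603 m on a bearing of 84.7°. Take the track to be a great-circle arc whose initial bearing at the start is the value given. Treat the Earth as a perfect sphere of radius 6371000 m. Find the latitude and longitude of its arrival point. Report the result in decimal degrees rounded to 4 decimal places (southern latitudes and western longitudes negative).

latitude 4.3820°, longitude 8.1388°

The arc subtends δ = 9948603/6371000 = 1.561545 rad at the centre.
Start latitude φ₁ = 0.703806 rad; initial bearing θ = 1.478294 rad.
sin φ₂ = sin φ₁ cos δ + cos φ₁ sin δ cos θ = (0.647124)(0.009251) + (0.762385)(0.999957)(0.092371) = 0.076406
φ₂ = asin(0.076406) = 0.076480 rad = 4.3820°.
For the longitude increment, Δλ = atan2( sin θ sin δ cos φ₁, cos δ − sin φ₁ sin φ₂ ) = atan2(0.759093, -0.040193) = 93.0309°.
λ₂ = λ₁ + Δλ = 8.1388°.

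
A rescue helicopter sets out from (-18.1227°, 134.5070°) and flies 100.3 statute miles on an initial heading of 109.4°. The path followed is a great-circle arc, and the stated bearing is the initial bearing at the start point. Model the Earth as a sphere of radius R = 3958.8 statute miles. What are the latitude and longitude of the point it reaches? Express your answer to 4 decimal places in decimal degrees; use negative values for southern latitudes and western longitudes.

Central angle δ = d/R = 0.025336 rad.
Start latitude φ₁ = -0.316301 rad; initial bearing θ = 1.909390 rad.
sin φ₂ = sin φ₁ cos δ + cos φ₁ sin δ cos θ = (-0.311053)(0.999679) + (0.950393)(0.025333)(-0.332161) = -0.318950
φ₂ = asin(-0.318950) = -0.324622 rad = -18.5995°.
For the longitude increment, Δλ = atan2( sin θ sin δ cos φ₁, cos δ − sin φ₁ sin φ₂ ) = atan2(0.022710, 0.900469) = 1.4447°.
λ₂ = λ₁ + Δλ = 135.9517°.

latitude -18.5995°, longitude 135.9517°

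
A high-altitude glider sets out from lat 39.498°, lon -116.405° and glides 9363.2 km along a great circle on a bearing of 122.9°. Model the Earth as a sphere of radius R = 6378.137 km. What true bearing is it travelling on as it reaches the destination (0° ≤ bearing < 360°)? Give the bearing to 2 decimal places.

final bearing 136.20°

The arc subtends δ = 9363.2/6378.137 = 1.468015 rad at the centre.
Start latitude φ₁ = 0.689370 rad; initial bearing θ = 2.145010 rad.
sin φ₂ = sin φ₁ cos δ + cos φ₁ sin δ cos θ = (0.636051)(0.102601) + (0.771647)(0.994723)(-0.543174) = -0.351668
φ₂ = asin(-0.351668) = -0.359352 rad = -20.589°.
For the longitude increment, Δλ = atan2( sin θ sin δ cos φ₁, cos δ − sin φ₁ sin φ₂ ) = atan2(0.644471, 0.326279) = 63.148°.
λ₂ = λ₁ + Δλ = -53.257°.
The forward bearing on arrival equals the back-azimuth from the destination plus 180°.
Back-azimuth from P₂ (-20.59°, -53.26°) to P₁ (39.50°, -116.41°), with Δλ' = λ₁ − λ₂ = -63.15°: atan2( sin Δλ' cos φ₁ , cos φ₂ sin φ₁ − sin φ₂ cos φ₁ cos Δλ' ) = 316.20°.
Final bearing = (316.20° + 180°) mod 360° = 136.20°.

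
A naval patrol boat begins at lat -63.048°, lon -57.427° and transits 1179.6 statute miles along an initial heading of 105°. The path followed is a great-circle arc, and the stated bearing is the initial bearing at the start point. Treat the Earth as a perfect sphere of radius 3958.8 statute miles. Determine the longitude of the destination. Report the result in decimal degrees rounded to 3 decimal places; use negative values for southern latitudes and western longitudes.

The arc subtends δ = 1179.6/3958.8 = 0.297969 rad at the centre.
Start latitude φ₁ = -1.100395 rad; initial bearing θ = 1.832596 rad.
Applying the spherical law of cosines for sides, sin φ₂ = sin φ₁ cos δ + cos φ₁ sin δ cos θ = -0.886547, so φ₂ = -62.442°.
Then Δλ = atan2(0.128529, 0.165679) = 0.659792 rad, from sin θ sin δ cos φ₁ over cos δ − sin φ₁ sin φ₂.
λ₂ = -57.427° + 37.803° = -19.624°.

longitude -19.624°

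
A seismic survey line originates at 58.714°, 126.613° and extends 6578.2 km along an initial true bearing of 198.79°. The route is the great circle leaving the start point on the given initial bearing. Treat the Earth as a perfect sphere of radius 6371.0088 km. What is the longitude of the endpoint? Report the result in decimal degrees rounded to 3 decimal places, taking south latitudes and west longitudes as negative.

δ = 6578.2/6371.0088 = 1.032521 rad (59.1591°).
Start latitude φ₁ = 1.024753 rad; initial bearing θ = 3.469540 rad.
Applying the spherical law of cosines for sides, sin φ₂ = sin φ₁ cos δ + cos φ₁ sin δ cos θ = 0.015995, so φ₂ = 0.916°.
Then Δλ = atan2(-0.143617, 0.498987) = -0.280243 rad, from sin θ sin δ cos φ₁ over cos δ − sin φ₁ sin φ₂.
λ₂ = λ₁ + Δλ = 110.556°.

longitude 110.556°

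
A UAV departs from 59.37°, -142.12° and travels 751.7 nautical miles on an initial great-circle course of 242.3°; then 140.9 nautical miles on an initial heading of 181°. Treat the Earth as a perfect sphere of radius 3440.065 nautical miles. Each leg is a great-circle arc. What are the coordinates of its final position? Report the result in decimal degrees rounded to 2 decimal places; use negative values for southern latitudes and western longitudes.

latitude 49.72°, longitude -160.37°

Apply the spherical direct solution leg by leg, carrying full precision between legs.
Leg 1: from (59.37°, -142.12°), δ = 751.7/3440.065 = 0.218513 rad, θ = 242.3° → φ = 52.06°, λ = -160.31°.
Leg 2: from (52.06°, -160.31°), δ = 140.9/3440.065 = 0.040959 rad, θ = 181° → φ = 49.72°, λ = -160.37°.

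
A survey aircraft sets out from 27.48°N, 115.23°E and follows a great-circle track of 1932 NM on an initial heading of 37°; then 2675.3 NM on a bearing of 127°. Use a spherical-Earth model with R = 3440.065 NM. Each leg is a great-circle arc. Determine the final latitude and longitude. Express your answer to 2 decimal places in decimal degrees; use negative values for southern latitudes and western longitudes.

Apply the spherical direct solution leg by leg, carrying full precision between legs.
Leg 1: from (27.48°, 115.23°), δ = 1932/3440.065 = 0.561617 rad, θ = 37° → φ = 50.16°, λ = 145.25°.
Leg 2: from (50.16°, 145.25°), δ = 2675.3/3440.065 = 0.777689 rad, θ = 127° → φ = 16.06°, λ = -179.08°.

latitude 16.06°, longitude -179.08°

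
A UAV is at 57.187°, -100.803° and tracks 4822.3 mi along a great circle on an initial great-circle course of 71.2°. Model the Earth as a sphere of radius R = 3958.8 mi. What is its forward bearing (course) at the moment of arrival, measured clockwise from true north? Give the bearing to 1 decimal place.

Angular distance δ = d/R = 4822.3 / 3958.8 = 1.218122 rad.
With φ₁ = 57.187° = 0.998101 rad and θ = 71.2° = 1.242674 rad:
sin φ₂ = sin φ₁ cos δ + cos φ₁ sin δ cos θ = (0.840444)(0.345409) + (0.541899)(0.938452)(0.322266) = 0.454184
φ₂ = asin(0.454184) = 0.471456 rad = 27.012°.
Then Δλ = atan2(0.481415, -0.036307) = 1.646071 rad, from sin θ sin δ cos φ₁ over cos δ − sin φ₁ sin φ₂.
λ₂ = -100.803° + 94.313° = -6.490°.
The forward bearing on arrival equals the back-azimuth from the destination plus 180°.
Back-azimuth from P₂ (27.0°, -6.5°) to P₁ (57.2°, -100.8°), with Δλ' = λ₁ − λ₂ = -94.3°: atan2( sin Δλ' cos φ₁ , cos φ₂ sin φ₁ − sin φ₂ cos φ₁ cos Δλ' ) = 324.8°.
Final bearing = (324.8° + 180°) mod 360° = 144.8°.

final bearing 144.8°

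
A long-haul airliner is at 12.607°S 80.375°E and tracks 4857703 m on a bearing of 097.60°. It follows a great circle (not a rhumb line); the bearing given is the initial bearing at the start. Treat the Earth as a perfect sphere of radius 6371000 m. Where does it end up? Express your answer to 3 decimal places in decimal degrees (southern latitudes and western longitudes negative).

latitude -14.299°, longitude 125.328°

The arc subtends δ = 4857703/6371000 = 0.762471 rad at the centre.
With φ₁ = -12.607° = -0.220034 rad and θ = 97.6° = 1.703441 rad:
Destination latitude: φ₂ = arcsin( sin φ₁ cos δ + cos φ₁ sin δ cos θ ) = arcsin(-0.246981) = -14.299°.
Then Δλ = atan2(0.668136, 0.669225) = 0.784584 rad, from sin θ sin δ cos φ₁ over cos δ − sin φ₁ sin φ₂.
λ₂ = λ₁ + Δλ = 125.328°.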